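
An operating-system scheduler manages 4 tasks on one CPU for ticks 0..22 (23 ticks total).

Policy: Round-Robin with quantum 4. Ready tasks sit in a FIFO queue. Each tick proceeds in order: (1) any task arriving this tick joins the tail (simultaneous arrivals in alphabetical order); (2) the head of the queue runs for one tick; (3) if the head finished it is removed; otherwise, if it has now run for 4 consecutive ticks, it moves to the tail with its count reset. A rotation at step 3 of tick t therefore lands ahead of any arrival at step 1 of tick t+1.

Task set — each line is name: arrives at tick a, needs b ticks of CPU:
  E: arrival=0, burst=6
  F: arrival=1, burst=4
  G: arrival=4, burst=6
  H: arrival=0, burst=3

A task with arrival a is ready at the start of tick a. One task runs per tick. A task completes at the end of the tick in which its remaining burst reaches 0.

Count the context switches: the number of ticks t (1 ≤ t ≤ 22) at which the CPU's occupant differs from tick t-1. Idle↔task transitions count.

t=0: queue=[E,H] q_used=0 → run E
t=1: queue=[E,H,F] q_used=1 → run E
t=2: queue=[E,H,F] q_used=2 → run E
t=3: queue=[E,H,F] q_used=3 → run E
t=4: queue=[H,F,E,G] q_used=0 → run H
t=5: queue=[H,F,E,G] q_used=1 → run H
t=6: queue=[H,F,E,G] q_used=2 → run H
t=7: queue=[F,E,G] q_used=0 → run F
t=8: queue=[F,E,G] q_used=1 → run F
t=9: queue=[F,E,G] q_used=2 → run F
t=10: queue=[F,E,G] q_used=3 → run F
t=11: queue=[E,G] q_used=0 → run E
t=12: queue=[E,G] q_used=1 → run E
t=13: queue=[G] q_used=0 → run G
t=14: queue=[G] q_used=1 → run G
t=15: queue=[G] q_used=2 → run G
t=16: queue=[G] q_used=3 → run G
t=17: queue=[G] q_used=0 → run G
t=18: queue=[G] q_used=1 → run G
t=19: (idle)
t=20: (idle)
t=21: (idle)
t=22: (idle)

context switches = 5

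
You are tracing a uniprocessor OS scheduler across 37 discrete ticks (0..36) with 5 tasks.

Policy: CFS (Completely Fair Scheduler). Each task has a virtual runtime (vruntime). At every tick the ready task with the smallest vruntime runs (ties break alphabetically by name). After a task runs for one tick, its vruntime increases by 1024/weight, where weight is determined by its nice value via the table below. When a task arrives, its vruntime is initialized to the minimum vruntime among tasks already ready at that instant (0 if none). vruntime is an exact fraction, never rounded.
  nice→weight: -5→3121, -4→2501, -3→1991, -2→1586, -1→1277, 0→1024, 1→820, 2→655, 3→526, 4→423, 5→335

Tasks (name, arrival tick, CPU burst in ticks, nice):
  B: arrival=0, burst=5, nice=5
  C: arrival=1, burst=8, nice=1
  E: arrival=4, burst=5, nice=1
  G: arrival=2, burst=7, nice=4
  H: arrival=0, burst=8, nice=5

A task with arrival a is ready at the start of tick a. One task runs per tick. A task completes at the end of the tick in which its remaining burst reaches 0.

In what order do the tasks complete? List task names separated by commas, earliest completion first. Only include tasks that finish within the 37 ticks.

t=0: vr[B=0 H=0] → run B
t=1: vr[B=1024/335 C=0 H=0] → run C
t=2: vr[B=1024/335 C=256/205 G=0 H=0] → run G
t=3: vr[B=1024/335 C=256/205 G=1024/423 H=0] → run H
t=4: vr[B=1024/335 C=256/205 E=256/205 G=1024/423 H=1024/335] → run C
t=5: vr[B=1024/335 C=512/205 E=256/205 G=1024/423 H=1024/335] → run E
t=6: vr[B=1024/335 C=512/205 E=512/205 G=1024/423 H=1024/335] → run G
t=7: vr[B=1024/335 C=512/205 E=512/205 G=2048/423 H=1024/335] → run C
t=8: vr[B=1024/335 C=768/205 E=512/205 G=2048/423 H=1024/335] → run E
t=9: vr[B=1024/335 C=768/205 E=768/205 G=2048/423 H=1024/335] → run B
t=10: vr[B=2048/335 C=768/205 E=768/205 G=2048/423 H=1024/335] → run H
t=11: vr[B=2048/335 C=768/205 E=768/205 G=2048/423 H=2048/335] → run C
t=12: vr[B=2048/335 C=1024/205 E=768/205 G=2048/423 H=2048/335] → run E
t=13: vr[B=2048/335 C=1024/205 E=1024/205 G=2048/423 H=2048/335] → run G
t=14: vr[B=2048/335 C=1024/205 E=1024/205 G=1024/141 H=2048/335] → run C
t=15: vr[B=2048/335 C=256/41 E=1024/205 G=1024/141 H=2048/335] → run E
t=16: vr[B=2048/335 C=256/41 E=256/41 G=1024/141 H=2048/335] → run B
t=17: vr[B=3072/335 C=256/41 E=256/41 G=1024/141 H=2048/335] → run H
t=18: vr[B=3072/335 C=256/41 E=256/41 G=1024/141 H=3072/335] → run C
t=19: vr[B=3072/335 C=1536/205 E=256/41 G=1024/141 H=3072/335] → run E
t=20: vr[B=3072/335 C=1536/205 G=1024/141 H=3072/335] → run G
t=21: vr[B=3072/335 C=1536/205 G=4096/423 H=3072/335] → run C
t=22: vr[B=3072/335 C=1792/205 G=4096/423 H=3072/335] → run C
t=23: vr[B=3072/335 G=4096/423 H=3072/335] → run B
t=24: vr[B=4096/335 G=4096/423 H=3072/335] → run H
t=25: vr[B=4096/335 G=4096/423 H=4096/335] → run G
t=26: vr[B=4096/335 G=5120/423 H=4096/335] → run G
t=27: vr[B=4096/335 G=2048/141 H=4096/335] → run B
t=28: vr[G=2048/141 H=4096/335] → run H
t=29: vr[G=2048/141 H=1024/67] → run G
t=30: vr[H=1024/67] → run H
t=31: vr[H=6144/335] → run H
t=32: vr[H=7168/335] → run H
t=33: (idle)
t=34: (idle)
t=35: (idle)
t=36: (idle)

completion order = E, C, B, G, H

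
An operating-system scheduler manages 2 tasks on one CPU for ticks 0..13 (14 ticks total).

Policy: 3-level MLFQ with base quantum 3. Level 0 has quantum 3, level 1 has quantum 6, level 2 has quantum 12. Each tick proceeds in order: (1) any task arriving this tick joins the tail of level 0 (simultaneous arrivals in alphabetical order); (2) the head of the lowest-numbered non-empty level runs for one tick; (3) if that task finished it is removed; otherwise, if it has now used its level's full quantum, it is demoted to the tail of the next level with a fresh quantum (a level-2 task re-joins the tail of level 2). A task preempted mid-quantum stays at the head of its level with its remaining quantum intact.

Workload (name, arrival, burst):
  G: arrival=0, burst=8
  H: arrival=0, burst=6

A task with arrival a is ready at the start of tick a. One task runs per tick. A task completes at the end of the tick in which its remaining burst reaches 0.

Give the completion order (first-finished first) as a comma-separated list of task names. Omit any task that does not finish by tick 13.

completion order = G, H

t=0: L0/L1/L2 = GH/-/- → run G
t=1: L0/L1/L2 = GH/-/- → run G
t=2: L0/L1/L2 = GH/-/- → run G
t=3: L0/L1/L2 = H/G/- → run H
t=4: L0/L1/L2 = H/G/- → run H
t=5: L0/L1/L2 = H/G/- → run H
t=6: L0/L1/L2 = -/GH/- → run G
t=7: L0/L1/L2 = -/GH/- → run G
t=8: L0/L1/L2 = -/GH/- → run G
t=9: L0/L1/L2 = -/GH/- → run G
t=10: L0/L1/L2 = -/GH/- → run G
t=11: L0/L1/L2 = -/H/- → run H
t=12: L0/L1/L2 = -/H/- → run H
t=13: L0/L1/L2 = -/H/- → run H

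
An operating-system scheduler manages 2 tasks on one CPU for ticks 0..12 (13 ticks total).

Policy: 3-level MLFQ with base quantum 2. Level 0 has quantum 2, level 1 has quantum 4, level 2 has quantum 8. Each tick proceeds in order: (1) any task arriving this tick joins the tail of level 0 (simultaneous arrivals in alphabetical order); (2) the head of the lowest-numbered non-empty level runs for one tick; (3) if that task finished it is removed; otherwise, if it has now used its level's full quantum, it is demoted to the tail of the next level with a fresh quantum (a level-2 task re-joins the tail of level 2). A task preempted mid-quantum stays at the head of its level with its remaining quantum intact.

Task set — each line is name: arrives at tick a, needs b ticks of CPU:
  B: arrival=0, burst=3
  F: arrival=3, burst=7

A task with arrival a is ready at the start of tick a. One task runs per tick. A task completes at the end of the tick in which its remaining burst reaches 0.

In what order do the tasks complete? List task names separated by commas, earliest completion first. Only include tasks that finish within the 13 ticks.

t=0: L0/L1/L2 = B/-/- → run B
t=1: L0/L1/L2 = B/-/- → run B
t=2: L0/L1/L2 = -/B/- → run B
t=3: L0/L1/L2 = F/-/- → run F
t=4: L0/L1/L2 = F/-/- → run F
t=5: L0/L1/L2 = -/F/- → run F
t=6: L0/L1/L2 = -/F/- → run F
t=7: L0/L1/L2 = -/F/- → run F
t=8: L0/L1/L2 = -/F/- → run F
t=9: L0/L1/L2 = -/-/F → run F
t=10: (idle)
t=11: (idle)
t=12: (idle)

completion order = B, F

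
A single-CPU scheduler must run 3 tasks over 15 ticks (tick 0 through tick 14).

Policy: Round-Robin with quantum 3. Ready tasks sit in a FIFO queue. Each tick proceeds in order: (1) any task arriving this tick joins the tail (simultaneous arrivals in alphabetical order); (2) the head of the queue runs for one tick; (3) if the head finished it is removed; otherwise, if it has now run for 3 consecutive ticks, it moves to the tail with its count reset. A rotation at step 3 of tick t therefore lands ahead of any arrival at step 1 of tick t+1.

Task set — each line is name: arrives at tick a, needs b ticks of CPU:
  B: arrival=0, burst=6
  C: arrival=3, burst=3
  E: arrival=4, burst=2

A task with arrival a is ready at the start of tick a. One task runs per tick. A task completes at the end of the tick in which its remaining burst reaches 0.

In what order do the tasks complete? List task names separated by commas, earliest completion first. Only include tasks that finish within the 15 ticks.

completion order = B, C, E

t=0: queue=[B] q_used=0 → run B
t=1: queue=[B] q_used=1 → run B
t=2: queue=[B] q_used=2 → run B
t=3: queue=[B,C] q_used=0 → run B
t=4: queue=[B,C,E] q_used=1 → run B
t=5: queue=[B,C,E] q_used=2 → run B
t=6: queue=[C,E] q_used=0 → run C
t=7: queue=[C,E] q_used=1 → run C
t=8: queue=[C,E] q_used=2 → run C
t=9: queue=[E] q_used=0 → run E
t=10: queue=[E] q_used=1 → run E
t=11: (idle)
t=12: (idle)
t=13: (idle)
t=14: (idle)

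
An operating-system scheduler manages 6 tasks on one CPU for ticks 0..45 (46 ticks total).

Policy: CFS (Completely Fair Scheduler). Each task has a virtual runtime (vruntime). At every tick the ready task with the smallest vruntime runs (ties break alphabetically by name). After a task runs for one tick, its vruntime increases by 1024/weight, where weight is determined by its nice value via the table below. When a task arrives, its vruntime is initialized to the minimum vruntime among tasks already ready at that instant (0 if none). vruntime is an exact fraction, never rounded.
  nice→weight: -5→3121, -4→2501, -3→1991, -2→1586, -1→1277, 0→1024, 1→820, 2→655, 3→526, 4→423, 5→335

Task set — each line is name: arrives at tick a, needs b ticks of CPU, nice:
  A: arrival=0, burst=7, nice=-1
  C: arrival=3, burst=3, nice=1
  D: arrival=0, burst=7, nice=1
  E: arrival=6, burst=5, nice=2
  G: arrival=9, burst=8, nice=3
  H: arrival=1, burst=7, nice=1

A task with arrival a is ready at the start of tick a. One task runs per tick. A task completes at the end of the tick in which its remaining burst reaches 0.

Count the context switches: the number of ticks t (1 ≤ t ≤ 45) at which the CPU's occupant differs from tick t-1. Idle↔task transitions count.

t=0: vr[A=0 D=0] → run A
t=1: vr[A=1024/1277 D=0 H=0] → run D
t=2: vr[A=1024/1277 D=256/205 H=0] → run H
t=3: vr[A=1024/1277 C=1024/1277 D=256/205 H=256/205] → run A
t=4: vr[A=2048/1277 C=1024/1277 D=256/205 H=256/205] → run C
t=5: vr[A=2048/1277 C=536832/261785 D=256/205 H=256/205] → run D
t=6: vr[A=2048/1277 C=536832/261785 D=512/205 E=256/205 H=256/205] → run E
t=7: vr[A=2048/1277 C=536832/261785 D=512/205 E=15104/5371 H=256/205] → run H
t=8: vr[A=2048/1277 C=536832/261785 D=512/205 E=15104/5371 H=512/205] → run A
t=9: vr[A=3072/1277 C=536832/261785 D=512/205 E=15104/5371 G=536832/261785 H=512/205] → run C
t=10: vr[A=3072/1277 C=863744/261785 D=512/205 E=15104/5371 G=536832/261785 H=512/205] → run G
t=11: vr[A=3072/1277 C=863744/261785 D=512/205 E=15104/5371 G=275220736/68849455 H=512/205] → run A
t=12: vr[A=4096/1277 C=863744/261785 D=512/205 E=15104/5371 G=275220736/68849455 H=512/205] → run D
t=13: vr[A=4096/1277 C=863744/261785 D=768/205 E=15104/5371 G=275220736/68849455 H=512/205] → run H
t=14: vr[A=4096/1277 C=863744/261785 D=768/205 E=15104/5371 G=275220736/68849455 H=768/205] → run E
t=15: vr[A=4096/1277 C=863744/261785 D=768/205 E=117504/26855 G=275220736/68849455 H=768/205] → run A
t=16: vr[A=5120/1277 C=863744/261785 D=768/205 E=117504/26855 G=275220736/68849455 H=768/205] → run C
t=17: vr[A=5120/1277 D=768/205 E=117504/26855 G=275220736/68849455 H=768/205] → run D
t=18: vr[A=5120/1277 D=1024/205 E=117504/26855 G=275220736/68849455 H=768/205] → run H
t=19: vr[A=5120/1277 D=1024/205 E=117504/26855 G=275220736/68849455 H=1024/205] → run G
t=20: vr[A=5120/1277 D=1024/205 E=117504/26855 G=409254656/68849455 H=1024/205] → run A
t=21: vr[A=6144/1277 D=1024/205 E=117504/26855 G=409254656/68849455 H=1024/205] → run E
t=22: vr[A=6144/1277 D=1024/205 E=159488/26855 G=409254656/68849455 H=1024/205] → run A
t=23: vr[D=1024/205 E=159488/26855 G=409254656/68849455 H=1024/205] → run D
t=24: vr[D=256/41 E=159488/26855 G=409254656/68849455 H=1024/205] → run H
t=25: vr[D=256/41 E=159488/26855 G=409254656/68849455 H=256/41] → run E
t=26: vr[D=256/41 E=201472/26855 G=409254656/68849455 H=256/41] → run G
t=27: vr[D=256/41 E=201472/26855 G=543288576/68849455 H=256/41] → run D
t=28: vr[D=1536/205 E=201472/26855 G=543288576/68849455 H=256/41] → run H
t=29: vr[D=1536/205 E=201472/26855 G=543288576/68849455 H=1536/205] → run D
t=30: vr[E=201472/26855 G=543288576/68849455 H=1536/205] → run H
t=31: vr[E=201472/26855 G=543288576/68849455] → run E
t=32: vr[G=543288576/68849455] → run G
t=33: vr[G=677322496/68849455] → run G
t=34: vr[G=811356416/68849455] → run G
t=35: vr[G=945390336/68849455] → run G
t=36: vr[G=1079424256/68849455] → run G
t=37: (idle)
t=38: (idle)
t=39: (idle)
t=40: (idle)
t=41: (idle)
t=42: (idle)
t=43: (idle)
t=44: (idle)
t=45: (idle)

context switches = 33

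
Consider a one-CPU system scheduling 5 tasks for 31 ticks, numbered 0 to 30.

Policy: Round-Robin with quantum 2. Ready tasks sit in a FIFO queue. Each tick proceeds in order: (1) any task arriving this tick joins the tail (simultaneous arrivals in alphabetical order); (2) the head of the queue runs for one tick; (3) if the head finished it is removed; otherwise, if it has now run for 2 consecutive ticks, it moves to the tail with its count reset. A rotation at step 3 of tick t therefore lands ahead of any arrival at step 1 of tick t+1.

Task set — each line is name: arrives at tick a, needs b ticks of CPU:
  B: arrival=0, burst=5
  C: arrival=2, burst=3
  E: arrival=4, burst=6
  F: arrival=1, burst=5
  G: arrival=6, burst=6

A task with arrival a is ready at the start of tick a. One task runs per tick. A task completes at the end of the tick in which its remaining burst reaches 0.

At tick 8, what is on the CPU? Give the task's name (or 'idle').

running at tick 8 = F

t=0: queue=[B] q_used=0 → run B
t=1: queue=[B,F] q_used=1 → run B
t=2: queue=[F,B,C] q_used=0 → run F
t=3: queue=[F,B,C] q_used=1 → run F
t=4: queue=[B,C,F,E] q_used=0 → run B
t=5: queue=[B,C,F,E] q_used=1 → run B
t=6: queue=[C,F,E,B,G] q_used=0 → run C
t=7: queue=[C,F,E,B,G] q_used=1 → run C
t=8: queue=[F,E,B,G,C] q_used=0 → run F
t=9: queue=[F,E,B,G,C] q_used=1 → run F
t=10: queue=[E,B,G,C,F] q_used=0 → run E
t=11: queue=[E,B,G,C,F] q_used=1 → run E
t=12: queue=[B,G,C,F,E] q_used=0 → run B
t=13: queue=[G,C,F,E] q_used=0 → run G
t=14: queue=[G,C,F,E] q_used=1 → run G
t=15: queue=[C,F,E,G] q_used=0 → run C
t=16: queue=[F,E,G] q_used=0 → run F
t=17: queue=[E,G] q_used=0 → run E
t=18: queue=[E,G] q_used=1 → run E
t=19: queue=[G,E] q_used=0 → run G
t=20: queue=[G,E] q_used=1 → run G
t=21: queue=[E,G] q_used=0 → run E
t=22: queue=[E,G] q_used=1 → run E
t=23: queue=[G] q_used=0 → run G
t=24: queue=[G] q_used=1 → run G
t=25: (idle)
t=26: (idle)
t=27: (idle)
t=28: (idle)
t=29: (idle)
t=30: (idle)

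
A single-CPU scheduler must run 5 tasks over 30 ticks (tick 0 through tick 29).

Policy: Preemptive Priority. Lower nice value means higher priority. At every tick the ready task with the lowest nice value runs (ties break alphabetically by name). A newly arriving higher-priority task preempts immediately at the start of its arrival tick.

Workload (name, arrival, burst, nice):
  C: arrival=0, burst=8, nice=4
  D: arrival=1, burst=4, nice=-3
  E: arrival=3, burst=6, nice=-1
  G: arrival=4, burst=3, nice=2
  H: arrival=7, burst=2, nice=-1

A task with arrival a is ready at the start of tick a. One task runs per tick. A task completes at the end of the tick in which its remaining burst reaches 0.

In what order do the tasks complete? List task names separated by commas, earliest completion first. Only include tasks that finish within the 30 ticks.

t=0: ready={C} → run C
t=1: ready={C,D} → run D
t=2: ready={C,D} → run D
t=3: ready={C,D,E} → run D
t=4: ready={C,D,E,G} → run D
t=5: ready={C,E,G} → run E
t=6: ready={C,E,G} → run E
t=7: ready={C,E,G,H} → run E
t=8: ready={C,E,G,H} → run E
t=9: ready={C,E,G,H} → run E
t=10: ready={C,E,G,H} → run E
t=11: ready={C,G,H} → run H
t=12: ready={C,G,H} → run H
t=13: ready={C,G} → run G
t=14: ready={C,G} → run G
t=15: ready={C,G} → run G
t=16: ready={C} → run C
t=17: ready={C} → run C
t=18: ready={C} → run C
t=19: ready={C} → run C
t=20: ready={C} → run C
t=21: ready={C} → run C
t=22: ready={C} → run C
t=23: (idle)
t=24: (idle)
t=25: (idle)
t=26: (idle)
t=27: (idle)
t=28: (idle)
t=29: (idle)

completion order = D, E, H, G, C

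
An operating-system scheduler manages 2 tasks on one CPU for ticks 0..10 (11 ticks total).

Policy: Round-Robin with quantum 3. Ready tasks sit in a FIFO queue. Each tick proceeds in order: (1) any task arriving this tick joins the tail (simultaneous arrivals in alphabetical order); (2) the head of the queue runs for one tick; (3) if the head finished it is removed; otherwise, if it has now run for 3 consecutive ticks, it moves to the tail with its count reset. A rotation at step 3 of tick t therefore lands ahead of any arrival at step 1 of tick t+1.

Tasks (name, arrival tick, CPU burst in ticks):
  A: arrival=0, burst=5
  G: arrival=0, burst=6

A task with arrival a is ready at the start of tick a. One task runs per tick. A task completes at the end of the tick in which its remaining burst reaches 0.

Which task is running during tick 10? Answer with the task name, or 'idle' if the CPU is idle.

running at tick 10 = G

t=0: queue=[A,G] q_used=0 → run A
t=1: queue=[A,G] q_used=1 → run A
t=2: queue=[A,G] q_used=2 → run A
t=3: queue=[G,A] q_used=0 → run G
t=4: queue=[G,A] q_used=1 → run G
t=5: queue=[G,A] q_used=2 → run G
t=6: queue=[A,G] q_used=0 → run A
t=7: queue=[A,G] q_used=1 → run A
t=8: queue=[G] q_used=0 → run G
t=9: queue=[G] q_used=1 → run G
t=10: queue=[G] q_used=2 → run G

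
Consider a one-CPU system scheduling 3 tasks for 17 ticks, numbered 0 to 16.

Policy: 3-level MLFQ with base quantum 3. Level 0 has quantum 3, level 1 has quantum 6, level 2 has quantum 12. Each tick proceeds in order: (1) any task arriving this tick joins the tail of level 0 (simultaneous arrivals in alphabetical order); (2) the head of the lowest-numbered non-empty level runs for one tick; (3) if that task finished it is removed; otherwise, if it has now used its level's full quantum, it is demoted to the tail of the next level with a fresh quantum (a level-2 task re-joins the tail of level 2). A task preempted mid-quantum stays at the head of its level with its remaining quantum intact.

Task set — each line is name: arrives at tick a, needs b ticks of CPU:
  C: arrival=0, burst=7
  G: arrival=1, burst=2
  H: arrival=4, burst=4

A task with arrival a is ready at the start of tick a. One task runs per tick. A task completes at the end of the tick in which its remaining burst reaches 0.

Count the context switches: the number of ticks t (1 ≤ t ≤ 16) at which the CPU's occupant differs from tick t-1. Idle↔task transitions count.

t=0: L0/L1/L2 = C/-/- → run C
t=1: L0/L1/L2 = CG/-/- → run C
t=2: L0/L1/L2 = CG/-/- → run C
t=3: L0/L1/L2 = G/C/- → run G
t=4: L0/L1/L2 = GH/C/- → run G
t=5: L0/L1/L2 = H/C/- → run H
t=6: L0/L1/L2 = H/C/- → run H
t=7: L0/L1/L2 = H/C/- → run H
t=8: L0/L1/L2 = -/CH/- → run C
t=9: L0/L1/L2 = -/CH/- → run C
t=10: L0/L1/L2 = -/CH/- → run C
t=11: L0/L1/L2 = -/CH/- → run C
t=12: L0/L1/L2 = -/H/- → run H
t=13: (idle)
t=14: (idle)
t=15: (idle)
t=16: (idle)

context switches = 5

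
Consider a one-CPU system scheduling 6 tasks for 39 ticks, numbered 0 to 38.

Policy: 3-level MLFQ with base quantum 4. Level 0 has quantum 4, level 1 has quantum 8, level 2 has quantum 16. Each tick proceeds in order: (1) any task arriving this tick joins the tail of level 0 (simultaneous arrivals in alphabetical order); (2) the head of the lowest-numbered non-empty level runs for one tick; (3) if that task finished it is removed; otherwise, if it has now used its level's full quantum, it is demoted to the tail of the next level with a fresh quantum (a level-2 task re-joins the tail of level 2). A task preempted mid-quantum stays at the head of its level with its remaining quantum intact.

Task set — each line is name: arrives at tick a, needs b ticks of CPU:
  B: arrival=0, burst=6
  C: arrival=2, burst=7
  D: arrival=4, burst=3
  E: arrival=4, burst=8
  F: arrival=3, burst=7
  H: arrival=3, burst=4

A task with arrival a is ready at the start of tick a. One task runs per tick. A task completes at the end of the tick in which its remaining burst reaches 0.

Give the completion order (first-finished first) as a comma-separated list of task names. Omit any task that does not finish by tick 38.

completion order = H, D, B, C, F, E

t=0: L0/L1/L2 = B/-/- → run B
t=1: L0/L1/L2 = B/-/- → run B
t=2: L0/L1/L2 = BC/-/- → run B
t=3: L0/L1/L2 = BCFH/-/- → run B
t=4: L0/L1/L2 = CFHDE/B/- → run C
t=5: L0/L1/L2 = CFHDE/B/- → run C
t=6: L0/L1/L2 = CFHDE/B/- → run C
t=7: L0/L1/L2 = CFHDE/B/- → run C
t=8: L0/L1/L2 = FHDE/BC/- → run F
t=9: L0/L1/L2 = FHDE/BC/- → run F
t=10: L0/L1/L2 = FHDE/BC/- → run F
t=11: L0/L1/L2 = FHDE/BC/- → run F
t=12: L0/L1/L2 = HDE/BCF/- → run H
t=13: L0/L1/L2 = HDE/BCF/- → run H
t=14: L0/L1/L2 = HDE/BCF/- → run H
t=15: L0/L1/L2 = HDE/BCF/- → run H
t=16: L0/L1/L2 = DE/BCF/- → run D
t=17: L0/L1/L2 = DE/BCF/- → run D
t=18: L0/L1/L2 = DE/BCF/- → run D
t=19: L0/L1/L2 = E/BCF/- → run E
t=20: L0/L1/L2 = E/BCF/- → run E
t=21: L0/L1/L2 = E/BCF/- → run E
t=22: L0/L1/L2 = E/BCF/- → run E
t=23: L0/L1/L2 = -/BCFE/- → run B
t=24: L0/L1/L2 = -/BCFE/- → run B
t=25: L0/L1/L2 = -/CFE/- → run C
t=26: L0/L1/L2 = -/CFE/- → run C
t=27: L0/L1/L2 = -/CFE/- → run C
t=28: L0/L1/L2 = -/FE/- → run F
t=29: L0/L1/L2 = -/FE/- → run F
t=30: L0/L1/L2 = -/FE/- → run F
t=31: L0/L1/L2 = -/E/- → run E
t=32: L0/L1/L2 = -/E/- → run E
t=33: L0/L1/L2 = -/E/- → run E
t=34: L0/L1/L2 = -/E/- → run E
t=35: (idle)
t=36: (idle)
t=37: (idle)
t=38: (idle)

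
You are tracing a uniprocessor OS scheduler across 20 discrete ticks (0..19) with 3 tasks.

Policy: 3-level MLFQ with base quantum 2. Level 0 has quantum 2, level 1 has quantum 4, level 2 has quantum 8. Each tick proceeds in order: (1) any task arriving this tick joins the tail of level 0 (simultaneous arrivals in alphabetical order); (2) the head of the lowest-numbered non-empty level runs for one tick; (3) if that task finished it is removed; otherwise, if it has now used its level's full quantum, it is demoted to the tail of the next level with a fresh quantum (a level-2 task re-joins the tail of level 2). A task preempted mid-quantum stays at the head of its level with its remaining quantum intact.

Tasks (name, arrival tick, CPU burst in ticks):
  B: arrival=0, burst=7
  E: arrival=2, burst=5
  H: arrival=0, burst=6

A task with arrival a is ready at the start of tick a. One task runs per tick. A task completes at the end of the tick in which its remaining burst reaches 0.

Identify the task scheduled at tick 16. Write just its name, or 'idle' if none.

running at tick 16 = E

t=0: L0/L1/L2 = BH/-/- → run B
t=1: L0/L1/L2 = BH/-/- → run B
t=2: L0/L1/L2 = HE/B/- → run H
t=3: L0/L1/L2 = HE/B/- → run H
t=4: L0/L1/L2 = E/BH/- → run E
t=5: L0/L1/L2 = E/BH/- → run E
t=6: L0/L1/L2 = -/BHE/- → run B
t=7: L0/L1/L2 = -/BHE/- → run B
t=8: L0/L1/L2 = -/BHE/- → run B
t=9: L0/L1/L2 = -/BHE/- → run B
t=10: L0/L1/L2 = -/HE/B → run H
t=11: L0/L1/L2 = -/HE/B → run H
t=12: L0/L1/L2 = -/HE/B → run H
t=13: L0/L1/L2 = -/HE/B → run H
t=14: L0/L1/L2 = -/E/B → run E
t=15: L0/L1/L2 = -/E/B → run E
t=16: L0/L1/L2 = -/E/B → run E
t=17: L0/L1/L2 = -/-/B → run B
t=18: (idle)
t=19: (idle)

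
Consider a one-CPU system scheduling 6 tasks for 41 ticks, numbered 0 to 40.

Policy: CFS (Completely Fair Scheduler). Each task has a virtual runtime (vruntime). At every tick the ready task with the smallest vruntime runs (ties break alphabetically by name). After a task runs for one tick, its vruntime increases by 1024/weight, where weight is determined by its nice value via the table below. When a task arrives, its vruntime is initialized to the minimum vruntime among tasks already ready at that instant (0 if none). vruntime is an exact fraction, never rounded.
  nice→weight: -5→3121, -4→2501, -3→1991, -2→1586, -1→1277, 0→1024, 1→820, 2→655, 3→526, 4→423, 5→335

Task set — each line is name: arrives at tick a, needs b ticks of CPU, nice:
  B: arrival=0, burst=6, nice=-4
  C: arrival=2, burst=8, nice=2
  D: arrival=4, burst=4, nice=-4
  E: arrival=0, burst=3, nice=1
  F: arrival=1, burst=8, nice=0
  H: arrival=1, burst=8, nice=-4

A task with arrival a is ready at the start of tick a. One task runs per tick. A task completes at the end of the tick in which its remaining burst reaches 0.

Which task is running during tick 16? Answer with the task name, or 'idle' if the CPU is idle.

running at tick 16 = E

t=0: vr[B=0 E=0] → run B
t=1: vr[B=1024/2501 E=0 F=0 H=0] → run E
t=2: vr[B=1024/2501 C=0 E=256/205 F=0 H=0] → run C
t=3: vr[B=1024/2501 C=1024/655 E=256/205 F=0 H=0] → run F
t=4: vr[B=1024/2501 C=1024/655 D=0 E=256/205 F=1 H=0] → run D
t=5: vr[B=1024/2501 C=1024/655 D=1024/2501 E=256/205 F=1 H=0] → run H
t=6: vr[B=1024/2501 C=1024/655 D=1024/2501 E=256/205 F=1 H=1024/2501] → run B
t=7: vr[B=2048/2501 C=1024/655 D=1024/2501 E=256/205 F=1 H=1024/2501] → run D
t=8: vr[B=2048/2501 C=1024/655 D=2048/2501 E=256/205 F=1 H=1024/2501] → run H
t=9: vr[B=2048/2501 C=1024/655 D=2048/2501 E=256/205 F=1 H=2048/2501] → run B
t=10: vr[B=3072/2501 C=1024/655 D=2048/2501 E=256/205 F=1 H=2048/2501] → run D
t=11: vr[B=3072/2501 C=1024/655 D=3072/2501 E=256/205 F=1 H=2048/2501] → run H
t=12: vr[B=3072/2501 C=1024/655 D=3072/2501 E=256/205 F=1 H=3072/2501] → run F
t=13: vr[B=3072/2501 C=1024/655 D=3072/2501 E=256/205 F=2 H=3072/2501] → run B
t=14: vr[B=4096/2501 C=1024/655 D=3072/2501 E=256/205 F=2 H=3072/2501] → run D
t=15: vr[B=4096/2501 C=1024/655 E=256/205 F=2 H=3072/2501] → run H
t=16: vr[B=4096/2501 C=1024/655 E=256/205 F=2 H=4096/2501] → run E
t=17: vr[B=4096/2501 C=1024/655 E=512/205 F=2 H=4096/2501] → run C
t=18: vr[B=4096/2501 C=2048/655 E=512/205 F=2 H=4096/2501] → run B
t=19: vr[B=5120/2501 C=2048/655 E=512/205 F=2 H=4096/2501] → run H
t=20: vr[B=5120/2501 C=2048/655 E=512/205 F=2 H=5120/2501] → run F
t=21: vr[B=5120/2501 C=2048/655 E=512/205 F=3 H=5120/2501] → run B
t=22: vr[C=2048/655 E=512/205 F=3 H=5120/2501] → run H
t=23: vr[C=2048/655 E=512/205 F=3 H=6144/2501] → run H
t=24: vr[C=2048/655 E=512/205 F=3 H=7168/2501] → run E
t=25: vr[C=2048/655 F=3 H=7168/2501] → run H
t=26: vr[C=2048/655 F=3] → run F
t=27: vr[C=2048/655 F=4] → run C
t=28: vr[C=3072/655 F=4] → run F
t=29: vr[C=3072/655 F=5] → run C
t=30: vr[C=4096/655 F=5] → run F
t=31: vr[C=4096/655 F=6] → run F
t=32: vr[C=4096/655 F=7] → run C
t=33: vr[C=1024/131 F=7] → run F
t=34: vr[C=1024/131] → run C
t=35: vr[C=6144/655] → run C
t=36: vr[C=7168/655] → run C
t=37: (idle)
t=38: (idle)
t=39: (idle)
t=40: (idle)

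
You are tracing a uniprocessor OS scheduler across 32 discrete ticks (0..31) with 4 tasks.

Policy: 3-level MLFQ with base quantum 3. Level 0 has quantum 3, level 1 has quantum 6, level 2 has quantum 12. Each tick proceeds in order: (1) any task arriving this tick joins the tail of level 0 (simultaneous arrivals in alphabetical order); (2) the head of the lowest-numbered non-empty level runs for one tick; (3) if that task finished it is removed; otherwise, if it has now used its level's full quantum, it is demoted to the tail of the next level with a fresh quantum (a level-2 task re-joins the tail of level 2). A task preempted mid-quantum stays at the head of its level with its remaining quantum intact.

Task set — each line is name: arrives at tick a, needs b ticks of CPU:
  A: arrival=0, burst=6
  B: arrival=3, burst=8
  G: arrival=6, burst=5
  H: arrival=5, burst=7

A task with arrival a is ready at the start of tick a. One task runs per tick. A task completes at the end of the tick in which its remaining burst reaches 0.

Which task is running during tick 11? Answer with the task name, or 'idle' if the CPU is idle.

t=0: L0/L1/L2 = A/-/- → run A
t=1: L0/L1/L2 = A/-/- → run A
t=2: L0/L1/L2 = A/-/- → run A
t=3: L0/L1/L2 = B/A/- → run B
t=4: L0/L1/L2 = B/A/- → run B
t=5: L0/L1/L2 = BH/A/- → run B
t=6: L0/L1/L2 = HG/AB/- → run H
t=7: L0/L1/L2 = HG/AB/- → run H
t=8: L0/L1/L2 = HG/AB/- → run H
t=9: L0/L1/L2 = G/ABH/- → run G
t=10: L0/L1/L2 = G/ABH/- → run G
t=11: L0/L1/L2 = G/ABH/- → run G
t=12: L0/L1/L2 = -/ABHG/- → run A
t=13: L0/L1/L2 = -/ABHG/- → run A
t=14: L0/L1/L2 = -/ABHG/- → run A
t=15: L0/L1/L2 = -/BHG/- → run B
t=16: L0/L1/L2 = -/BHG/- → run B
t=17: L0/L1/L2 = -/BHG/- → run B
t=18: L0/L1/L2 = -/BHG/- → run B
t=19: L0/L1/L2 = -/BHG/- → run B
t=20: L0/L1/L2 = -/HG/- → run H
t=21: L0/L1/L2 = -/HG/- → run H
t=22: L0/L1/L2 = -/HG/- → run H
t=23: L0/L1/L2 = -/HG/- → run H
t=24: L0/L1/L2 = -/G/- → run G
t=25: L0/L1/L2 = -/G/- → run G
t=26: (idle)
t=27: (idle)
t=28: (idle)
t=29: (idle)
t=30: (idle)
t=31: (idle)

running at tick 11 = G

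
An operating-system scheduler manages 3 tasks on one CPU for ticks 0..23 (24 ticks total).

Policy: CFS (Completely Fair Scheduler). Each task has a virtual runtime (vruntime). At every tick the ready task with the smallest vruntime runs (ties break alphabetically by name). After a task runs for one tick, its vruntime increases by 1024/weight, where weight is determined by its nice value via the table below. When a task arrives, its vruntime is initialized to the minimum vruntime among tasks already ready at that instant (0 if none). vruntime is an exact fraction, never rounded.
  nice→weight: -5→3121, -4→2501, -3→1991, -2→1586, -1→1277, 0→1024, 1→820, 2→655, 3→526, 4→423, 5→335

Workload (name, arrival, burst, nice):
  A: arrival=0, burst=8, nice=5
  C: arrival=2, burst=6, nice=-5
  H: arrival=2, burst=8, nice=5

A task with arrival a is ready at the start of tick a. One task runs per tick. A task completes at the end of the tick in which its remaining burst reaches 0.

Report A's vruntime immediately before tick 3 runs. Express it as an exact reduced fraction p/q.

t=0: vr[A=0] → run A
t=1: vr[A=1024/335] → run A
t=2: vr[A=2048/335 C=2048/335 H=2048/335] → run A
t=3: vr[A=3072/335 C=2048/335 H=2048/335] → run C
t=4: vr[A=3072/335 C=6734848/1045535 H=2048/335] → run H
t=5: vr[A=3072/335 C=6734848/1045535 H=3072/335] → run C
t=6: vr[A=3072/335 C=7077888/1045535 H=3072/335] → run C
t=7: vr[A=3072/335 C=7420928/1045535 H=3072/335] → run C
t=8: vr[A=3072/335 C=7763968/1045535 H=3072/335] → run C
t=9: vr[A=3072/335 C=8107008/1045535 H=3072/335] → run C
t=10: vr[A=3072/335 H=3072/335] → run A
t=11: vr[A=4096/335 H=3072/335] → run H
t=12: vr[A=4096/335 H=4096/335] → run A
t=13: vr[A=1024/67 H=4096/335] → run H
t=14: vr[A=1024/67 H=1024/67] → run A
t=15: vr[A=6144/335 H=1024/67] → run H
t=16: vr[A=6144/335 H=6144/335] → run A
t=17: vr[A=7168/335 H=6144/335] → run H
t=18: vr[A=7168/335 H=7168/335] → run A
t=19: vr[H=7168/335] → run H
t=20: vr[H=8192/335] → run H
t=21: vr[H=9216/335] → run H
t=22: (idle)
t=23: (idle)

vruntime(A, start of tick 3) = 3072/335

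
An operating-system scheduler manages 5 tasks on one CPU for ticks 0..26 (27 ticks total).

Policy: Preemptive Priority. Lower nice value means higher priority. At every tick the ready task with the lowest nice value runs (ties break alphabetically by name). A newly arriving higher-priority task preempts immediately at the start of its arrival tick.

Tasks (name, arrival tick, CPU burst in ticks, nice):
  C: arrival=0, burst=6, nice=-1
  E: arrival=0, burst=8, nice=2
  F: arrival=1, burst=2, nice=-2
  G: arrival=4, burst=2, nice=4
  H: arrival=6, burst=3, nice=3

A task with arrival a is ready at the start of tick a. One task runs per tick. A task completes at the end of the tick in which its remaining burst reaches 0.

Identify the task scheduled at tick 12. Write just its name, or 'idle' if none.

running at tick 12 = E

t=0: ready={C,E} → run C
t=1: ready={C,E,F} → run F
t=2: ready={C,E,F} → run F
t=3: ready={C,E} → run C
t=4: ready={C,E,G} → run C
t=5: ready={C,E,G} → run C
t=6: ready={C,E,G,H} → run C
t=7: ready={C,E,G,H} → run C
t=8: ready={E,G,H} → run E
t=9: ready={E,G,H} → run E
t=10: ready={E,G,H} → run E
t=11: ready={E,G,H} → run E
t=12: ready={E,G,H} → run E
t=13: ready={E,G,H} → run E
t=14: ready={E,G,H} → run E
t=15: ready={E,G,H} → run E
t=16: ready={G,H} → run H
t=17: ready={G,H} → run H
t=18: ready={G,H} → run H
t=19: ready={G} → run G
t=20: ready={G} → run G
t=21: (idle)
t=22: (idle)
t=23: (idle)
t=24: (idle)
t=25: (idle)
t=26: (idle)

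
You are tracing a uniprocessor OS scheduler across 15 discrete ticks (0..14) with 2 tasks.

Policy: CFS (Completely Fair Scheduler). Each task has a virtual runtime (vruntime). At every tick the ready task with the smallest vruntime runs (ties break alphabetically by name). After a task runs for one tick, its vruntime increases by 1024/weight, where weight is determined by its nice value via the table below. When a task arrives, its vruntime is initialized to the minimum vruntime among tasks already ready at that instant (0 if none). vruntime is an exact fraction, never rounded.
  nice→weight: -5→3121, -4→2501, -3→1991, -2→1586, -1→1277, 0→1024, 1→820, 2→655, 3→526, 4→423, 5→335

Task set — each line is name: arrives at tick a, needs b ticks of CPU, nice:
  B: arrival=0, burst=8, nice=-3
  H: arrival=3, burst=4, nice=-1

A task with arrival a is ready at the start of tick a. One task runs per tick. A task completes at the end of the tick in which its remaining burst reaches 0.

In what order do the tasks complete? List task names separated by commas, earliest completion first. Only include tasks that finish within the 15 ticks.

t=0: vr[B=0] → run B
t=1: vr[B=1024/1991] → run B
t=2: vr[B=2048/1991] → run B
t=3: vr[B=3072/1991 H=3072/1991] → run B
t=4: vr[B=4096/1991 H=3072/1991] → run H
t=5: vr[B=4096/1991 H=5961728/2542507] → run B
t=6: vr[B=5120/1991 H=5961728/2542507] → run H
t=7: vr[B=5120/1991 H=8000512/2542507] → run B
t=8: vr[B=6144/1991 H=8000512/2542507] → run B
t=9: vr[B=7168/1991 H=8000512/2542507] → run H
t=10: vr[B=7168/1991 H=10039296/2542507] → run B
t=11: vr[H=10039296/2542507] → run H
t=12: (idle)
t=13: (idle)
t=14: (idle)

completion order = B, H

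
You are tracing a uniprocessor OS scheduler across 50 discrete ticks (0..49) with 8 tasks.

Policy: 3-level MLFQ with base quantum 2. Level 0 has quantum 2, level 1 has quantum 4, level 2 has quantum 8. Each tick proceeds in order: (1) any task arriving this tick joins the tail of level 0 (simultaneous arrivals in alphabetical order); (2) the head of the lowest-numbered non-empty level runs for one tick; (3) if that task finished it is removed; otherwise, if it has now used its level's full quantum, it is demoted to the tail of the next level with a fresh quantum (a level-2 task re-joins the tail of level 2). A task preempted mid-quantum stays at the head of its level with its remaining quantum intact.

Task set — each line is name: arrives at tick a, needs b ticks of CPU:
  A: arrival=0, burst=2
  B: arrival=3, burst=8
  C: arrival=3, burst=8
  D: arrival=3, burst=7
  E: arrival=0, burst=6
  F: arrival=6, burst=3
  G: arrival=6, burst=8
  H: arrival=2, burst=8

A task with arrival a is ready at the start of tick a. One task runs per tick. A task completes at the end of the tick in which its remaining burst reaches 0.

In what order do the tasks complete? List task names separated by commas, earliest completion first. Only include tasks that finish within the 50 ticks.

t=0: L0/L1/L2 = AE/-/- → run A
t=1: L0/L1/L2 = AE/-/- → run A
t=2: L0/L1/L2 = EH/-/- → run E
t=3: L0/L1/L2 = EHBCD/-/- → run E
t=4: L0/L1/L2 = HBCD/E/- → run H
t=5: L0/L1/L2 = HBCD/E/- → run H
t=6: L0/L1/L2 = BCDFG/EH/- → run B
t=7: L0/L1/L2 = BCDFG/EH/- → run B
t=8: L0/L1/L2 = CDFG/EHB/- → run C
t=9: L0/L1/L2 = CDFG/EHB/- → run C
t=10: L0/L1/L2 = DFG/EHBC/- → run D
t=11: L0/L1/L2 = DFG/EHBC/- → run D
t=12: L0/L1/L2 = FG/EHBCD/- → run F
t=13: L0/L1/L2 = FG/EHBCD/- → run F
t=14: L0/L1/L2 = G/EHBCDF/- → run G
t=15: L0/L1/L2 = G/EHBCDF/- → run G
t=16: L0/L1/L2 = -/EHBCDFG/- → run E
t=17: L0/L1/L2 = -/EHBCDFG/- → run E
t=18: L0/L1/L2 = -/EHBCDFG/- → run E
t=19: L0/L1/L2 = -/EHBCDFG/- → run E
t=20: L0/L1/L2 = -/HBCDFG/- → run H
t=21: L0/L1/L2 = -/HBCDFG/- → run H
t=22: L0/L1/L2 = -/HBCDFG/- → run H
t=23: L0/L1/L2 = -/HBCDFG/- → run H
t=24: L0/L1/L2 = -/BCDFG/H → run B
t=25: L0/L1/L2 = -/BCDFG/H → run B
t=26: L0/L1/L2 = -/BCDFG/H → run B
t=27: L0/L1/L2 = -/BCDFG/H → run B
t=28: L0/L1/L2 = -/CDFG/HB → run C
t=29: L0/L1/L2 = -/CDFG/HB → run C
t=30: L0/L1/L2 = -/CDFG/HB → run C
t=31: L0/L1/L2 = -/CDFG/HB → run C
t=32: L0/L1/L2 = -/DFG/HBC → run D
t=33: L0/L1/L2 = -/DFG/HBC → run D
t=34: L0/L1/L2 = -/DFG/HBC → run D
t=35: L0/L1/L2 = -/DFG/HBC → run D
t=36: L0/L1/L2 = -/FG/HBCD → run F
t=37: L0/L1/L2 = -/G/HBCD → run G
t=38: L0/L1/L2 = -/G/HBCD → run G
t=39: L0/L1/L2 = -/G/HBCD → run G
t=40: L0/L1/L2 = -/G/HBCD → run G
t=41: L0/L1/L2 = -/-/HBCDG → run H
t=42: L0/L1/L2 = -/-/HBCDG → run H
t=43: L0/L1/L2 = -/-/BCDG → run B
t=44: L0/L1/L2 = -/-/BCDG → run B
t=45: L0/L1/L2 = -/-/CDG → run C
t=46: L0/L1/L2 = -/-/CDG → run C
t=47: L0/L1/L2 = -/-/DG → run D
t=48: L0/L1/L2 = -/-/G → run G
t=49: L0/L1/L2 = -/-/G → run G

completion order = A, E, F, H, B, C, D, G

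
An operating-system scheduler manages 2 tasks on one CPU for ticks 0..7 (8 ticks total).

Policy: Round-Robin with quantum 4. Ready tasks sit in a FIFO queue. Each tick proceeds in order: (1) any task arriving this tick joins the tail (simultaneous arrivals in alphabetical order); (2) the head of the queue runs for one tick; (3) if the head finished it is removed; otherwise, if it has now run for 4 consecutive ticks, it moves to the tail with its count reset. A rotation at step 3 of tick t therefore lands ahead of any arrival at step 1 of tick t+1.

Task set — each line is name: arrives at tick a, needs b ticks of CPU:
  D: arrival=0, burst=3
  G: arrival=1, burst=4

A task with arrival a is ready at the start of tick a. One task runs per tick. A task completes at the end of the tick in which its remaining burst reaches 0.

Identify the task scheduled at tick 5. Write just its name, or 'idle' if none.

t=0: queue=[D] q_used=0 → run D
t=1: queue=[D,G] q_used=1 → run D
t=2: queue=[D,G] q_used=2 → run D
t=3: queue=[G] q_used=0 → run G
t=4: queue=[G] q_used=1 → run G
t=5: queue=[G] q_used=2 → run G
t=6: queue=[G] q_used=3 → run G
t=7: (idle)

running at tick 5 = G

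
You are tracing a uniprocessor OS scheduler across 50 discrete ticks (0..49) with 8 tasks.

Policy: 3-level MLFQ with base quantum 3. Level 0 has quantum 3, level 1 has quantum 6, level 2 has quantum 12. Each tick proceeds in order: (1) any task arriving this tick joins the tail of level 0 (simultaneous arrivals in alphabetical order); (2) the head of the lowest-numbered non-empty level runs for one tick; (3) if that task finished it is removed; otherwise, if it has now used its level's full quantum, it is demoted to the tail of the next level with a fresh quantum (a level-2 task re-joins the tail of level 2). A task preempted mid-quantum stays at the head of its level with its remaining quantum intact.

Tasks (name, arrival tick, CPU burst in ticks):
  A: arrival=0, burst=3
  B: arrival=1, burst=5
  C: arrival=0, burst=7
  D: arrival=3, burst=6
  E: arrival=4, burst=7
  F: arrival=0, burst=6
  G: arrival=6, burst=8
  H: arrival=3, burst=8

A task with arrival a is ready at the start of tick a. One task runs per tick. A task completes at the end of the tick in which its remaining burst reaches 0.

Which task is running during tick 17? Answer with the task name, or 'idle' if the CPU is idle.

t=0: L0/L1/L2 = ACF/-/- → run A
t=1: L0/L1/L2 = ACFB/-/- → run A
t=2: L0/L1/L2 = ACFB/-/- → run A
t=3: L0/L1/L2 = CFBDH/-/- → run C
t=4: L0/L1/L2 = CFBDHE/-/- → run C
t=5: L0/L1/L2 = CFBDHE/-/- → run C
t=6: L0/L1/L2 = FBDHEG/C/- → run F
t=7: L0/L1/L2 = FBDHEG/C/- → run F
t=8: L0/L1/L2 = FBDHEG/C/- → run F
t=9: L0/L1/L2 = BDHEG/CF/- → run B
t=10: L0/L1/L2 = BDHEG/CF/- → run B
t=11: L0/L1/L2 = BDHEG/CF/- → run B
t=12: L0/L1/L2 = DHEG/CFB/- → run D
t=13: L0/L1/L2 = DHEG/CFB/- → run D
t=14: L0/L1/L2 = DHEG/CFB/- → run D
t=15: L0/L1/L2 = HEG/CFBD/- → run H
t=16: L0/L1/L2 = HEG/CFBD/- → run H
t=17: L0/L1/L2 = HEG/CFBD/- → run H
t=18: L0/L1/L2 = EG/CFBDH/- → run E
t=19: L0/L1/L2 = EG/CFBDH/- → run E
t=20: L0/L1/L2 = EG/CFBDH/- → run E
t=21: L0/L1/L2 = G/CFBDHE/- → run G
t=22: L0/L1/L2 = G/CFBDHE/- → run G
t=23: L0/L1/L2 = G/CFBDHE/- → run G
t=24: L0/L1/L2 = -/CFBDHEG/- → run C
t=25: L0/L1/L2 = -/CFBDHEG/- → run C
t=26: L0/L1/L2 = -/CFBDHEG/- → run C
t=27: L0/L1/L2 = -/CFBDHEG/- → run C
t=28: L0/L1/L2 = -/FBDHEG/- → run F
t=29: L0/L1/L2 = -/FBDHEG/- → run F
t=30: L0/L1/L2 = -/FBDHEG/- → run F
t=31: L0/L1/L2 = -/BDHEG/- → run B
t=32: L0/L1/L2 = -/BDHEG/- → run B
t=33: L0/L1/L2 = -/DHEG/- → run D
t=34: L0/L1/L2 = -/DHEG/- → run D
t=35: L0/L1/L2 = -/DHEG/- → run D
t=36: L0/L1/L2 = -/HEG/- → run H
t=37: L0/L1/L2 = -/HEG/- → run H
t=38: L0/L1/L2 = -/HEG/- → run H
t=39: L0/L1/L2 = -/HEG/- → run H
t=40: L0/L1/L2 = -/HEG/- → run H
t=41: L0/L1/L2 = -/EG/- → run E
t=42: L0/L1/L2 = -/EG/- → run E
t=43: L0/L1/L2 = -/EG/- → run E
t=44: L0/L1/L2 = -/EG/- → run E
t=45: L0/L1/L2 = -/G/- → run G
t=46: L0/L1/L2 = -/G/- → run G
t=47: L0/L1/L2 = -/G/- → run G
t=48: L0/L1/L2 = -/G/- → run G
t=49: L0/L1/L2 = -/G/- → run G

running at tick 17 = H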